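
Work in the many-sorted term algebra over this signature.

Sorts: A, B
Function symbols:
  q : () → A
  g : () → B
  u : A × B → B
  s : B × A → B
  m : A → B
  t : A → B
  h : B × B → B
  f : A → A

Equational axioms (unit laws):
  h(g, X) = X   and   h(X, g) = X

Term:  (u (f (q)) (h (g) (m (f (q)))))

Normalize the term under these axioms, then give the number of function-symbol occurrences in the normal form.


size = 6

1. (u (f (q)) (h (g) (m (f (q)))))  →  (u (f (q)) (m (f (q))))
normal form: (u (f (q)) (m (f (q))))


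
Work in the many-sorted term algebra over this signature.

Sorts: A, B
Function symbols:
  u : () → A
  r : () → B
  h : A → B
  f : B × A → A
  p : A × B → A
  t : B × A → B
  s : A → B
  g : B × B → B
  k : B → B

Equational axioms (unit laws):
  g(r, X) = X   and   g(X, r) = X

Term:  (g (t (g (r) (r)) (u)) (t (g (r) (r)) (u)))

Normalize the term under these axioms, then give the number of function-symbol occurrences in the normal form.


1. (g (t (g (r) (r)) (u)) (t (g (r) (r)) (u)))  →  (g (t (r) (u)) (t (g (r) (r)) (u)))
2. (g (t (r) (u)) (t (g (r) (r)) (u)))  →  (g (t (r) (u)) (t (r) (u)))
normal form: (g (t (r) (u)) (t (r) (u)))

size = 7


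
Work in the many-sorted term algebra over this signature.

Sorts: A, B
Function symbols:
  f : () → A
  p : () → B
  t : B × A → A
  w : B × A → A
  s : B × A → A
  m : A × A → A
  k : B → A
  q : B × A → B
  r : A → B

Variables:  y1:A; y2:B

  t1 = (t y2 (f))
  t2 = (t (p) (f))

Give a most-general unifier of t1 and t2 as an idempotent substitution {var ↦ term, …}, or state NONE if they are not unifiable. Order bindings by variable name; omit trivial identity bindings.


{y2 ↦ (p)}


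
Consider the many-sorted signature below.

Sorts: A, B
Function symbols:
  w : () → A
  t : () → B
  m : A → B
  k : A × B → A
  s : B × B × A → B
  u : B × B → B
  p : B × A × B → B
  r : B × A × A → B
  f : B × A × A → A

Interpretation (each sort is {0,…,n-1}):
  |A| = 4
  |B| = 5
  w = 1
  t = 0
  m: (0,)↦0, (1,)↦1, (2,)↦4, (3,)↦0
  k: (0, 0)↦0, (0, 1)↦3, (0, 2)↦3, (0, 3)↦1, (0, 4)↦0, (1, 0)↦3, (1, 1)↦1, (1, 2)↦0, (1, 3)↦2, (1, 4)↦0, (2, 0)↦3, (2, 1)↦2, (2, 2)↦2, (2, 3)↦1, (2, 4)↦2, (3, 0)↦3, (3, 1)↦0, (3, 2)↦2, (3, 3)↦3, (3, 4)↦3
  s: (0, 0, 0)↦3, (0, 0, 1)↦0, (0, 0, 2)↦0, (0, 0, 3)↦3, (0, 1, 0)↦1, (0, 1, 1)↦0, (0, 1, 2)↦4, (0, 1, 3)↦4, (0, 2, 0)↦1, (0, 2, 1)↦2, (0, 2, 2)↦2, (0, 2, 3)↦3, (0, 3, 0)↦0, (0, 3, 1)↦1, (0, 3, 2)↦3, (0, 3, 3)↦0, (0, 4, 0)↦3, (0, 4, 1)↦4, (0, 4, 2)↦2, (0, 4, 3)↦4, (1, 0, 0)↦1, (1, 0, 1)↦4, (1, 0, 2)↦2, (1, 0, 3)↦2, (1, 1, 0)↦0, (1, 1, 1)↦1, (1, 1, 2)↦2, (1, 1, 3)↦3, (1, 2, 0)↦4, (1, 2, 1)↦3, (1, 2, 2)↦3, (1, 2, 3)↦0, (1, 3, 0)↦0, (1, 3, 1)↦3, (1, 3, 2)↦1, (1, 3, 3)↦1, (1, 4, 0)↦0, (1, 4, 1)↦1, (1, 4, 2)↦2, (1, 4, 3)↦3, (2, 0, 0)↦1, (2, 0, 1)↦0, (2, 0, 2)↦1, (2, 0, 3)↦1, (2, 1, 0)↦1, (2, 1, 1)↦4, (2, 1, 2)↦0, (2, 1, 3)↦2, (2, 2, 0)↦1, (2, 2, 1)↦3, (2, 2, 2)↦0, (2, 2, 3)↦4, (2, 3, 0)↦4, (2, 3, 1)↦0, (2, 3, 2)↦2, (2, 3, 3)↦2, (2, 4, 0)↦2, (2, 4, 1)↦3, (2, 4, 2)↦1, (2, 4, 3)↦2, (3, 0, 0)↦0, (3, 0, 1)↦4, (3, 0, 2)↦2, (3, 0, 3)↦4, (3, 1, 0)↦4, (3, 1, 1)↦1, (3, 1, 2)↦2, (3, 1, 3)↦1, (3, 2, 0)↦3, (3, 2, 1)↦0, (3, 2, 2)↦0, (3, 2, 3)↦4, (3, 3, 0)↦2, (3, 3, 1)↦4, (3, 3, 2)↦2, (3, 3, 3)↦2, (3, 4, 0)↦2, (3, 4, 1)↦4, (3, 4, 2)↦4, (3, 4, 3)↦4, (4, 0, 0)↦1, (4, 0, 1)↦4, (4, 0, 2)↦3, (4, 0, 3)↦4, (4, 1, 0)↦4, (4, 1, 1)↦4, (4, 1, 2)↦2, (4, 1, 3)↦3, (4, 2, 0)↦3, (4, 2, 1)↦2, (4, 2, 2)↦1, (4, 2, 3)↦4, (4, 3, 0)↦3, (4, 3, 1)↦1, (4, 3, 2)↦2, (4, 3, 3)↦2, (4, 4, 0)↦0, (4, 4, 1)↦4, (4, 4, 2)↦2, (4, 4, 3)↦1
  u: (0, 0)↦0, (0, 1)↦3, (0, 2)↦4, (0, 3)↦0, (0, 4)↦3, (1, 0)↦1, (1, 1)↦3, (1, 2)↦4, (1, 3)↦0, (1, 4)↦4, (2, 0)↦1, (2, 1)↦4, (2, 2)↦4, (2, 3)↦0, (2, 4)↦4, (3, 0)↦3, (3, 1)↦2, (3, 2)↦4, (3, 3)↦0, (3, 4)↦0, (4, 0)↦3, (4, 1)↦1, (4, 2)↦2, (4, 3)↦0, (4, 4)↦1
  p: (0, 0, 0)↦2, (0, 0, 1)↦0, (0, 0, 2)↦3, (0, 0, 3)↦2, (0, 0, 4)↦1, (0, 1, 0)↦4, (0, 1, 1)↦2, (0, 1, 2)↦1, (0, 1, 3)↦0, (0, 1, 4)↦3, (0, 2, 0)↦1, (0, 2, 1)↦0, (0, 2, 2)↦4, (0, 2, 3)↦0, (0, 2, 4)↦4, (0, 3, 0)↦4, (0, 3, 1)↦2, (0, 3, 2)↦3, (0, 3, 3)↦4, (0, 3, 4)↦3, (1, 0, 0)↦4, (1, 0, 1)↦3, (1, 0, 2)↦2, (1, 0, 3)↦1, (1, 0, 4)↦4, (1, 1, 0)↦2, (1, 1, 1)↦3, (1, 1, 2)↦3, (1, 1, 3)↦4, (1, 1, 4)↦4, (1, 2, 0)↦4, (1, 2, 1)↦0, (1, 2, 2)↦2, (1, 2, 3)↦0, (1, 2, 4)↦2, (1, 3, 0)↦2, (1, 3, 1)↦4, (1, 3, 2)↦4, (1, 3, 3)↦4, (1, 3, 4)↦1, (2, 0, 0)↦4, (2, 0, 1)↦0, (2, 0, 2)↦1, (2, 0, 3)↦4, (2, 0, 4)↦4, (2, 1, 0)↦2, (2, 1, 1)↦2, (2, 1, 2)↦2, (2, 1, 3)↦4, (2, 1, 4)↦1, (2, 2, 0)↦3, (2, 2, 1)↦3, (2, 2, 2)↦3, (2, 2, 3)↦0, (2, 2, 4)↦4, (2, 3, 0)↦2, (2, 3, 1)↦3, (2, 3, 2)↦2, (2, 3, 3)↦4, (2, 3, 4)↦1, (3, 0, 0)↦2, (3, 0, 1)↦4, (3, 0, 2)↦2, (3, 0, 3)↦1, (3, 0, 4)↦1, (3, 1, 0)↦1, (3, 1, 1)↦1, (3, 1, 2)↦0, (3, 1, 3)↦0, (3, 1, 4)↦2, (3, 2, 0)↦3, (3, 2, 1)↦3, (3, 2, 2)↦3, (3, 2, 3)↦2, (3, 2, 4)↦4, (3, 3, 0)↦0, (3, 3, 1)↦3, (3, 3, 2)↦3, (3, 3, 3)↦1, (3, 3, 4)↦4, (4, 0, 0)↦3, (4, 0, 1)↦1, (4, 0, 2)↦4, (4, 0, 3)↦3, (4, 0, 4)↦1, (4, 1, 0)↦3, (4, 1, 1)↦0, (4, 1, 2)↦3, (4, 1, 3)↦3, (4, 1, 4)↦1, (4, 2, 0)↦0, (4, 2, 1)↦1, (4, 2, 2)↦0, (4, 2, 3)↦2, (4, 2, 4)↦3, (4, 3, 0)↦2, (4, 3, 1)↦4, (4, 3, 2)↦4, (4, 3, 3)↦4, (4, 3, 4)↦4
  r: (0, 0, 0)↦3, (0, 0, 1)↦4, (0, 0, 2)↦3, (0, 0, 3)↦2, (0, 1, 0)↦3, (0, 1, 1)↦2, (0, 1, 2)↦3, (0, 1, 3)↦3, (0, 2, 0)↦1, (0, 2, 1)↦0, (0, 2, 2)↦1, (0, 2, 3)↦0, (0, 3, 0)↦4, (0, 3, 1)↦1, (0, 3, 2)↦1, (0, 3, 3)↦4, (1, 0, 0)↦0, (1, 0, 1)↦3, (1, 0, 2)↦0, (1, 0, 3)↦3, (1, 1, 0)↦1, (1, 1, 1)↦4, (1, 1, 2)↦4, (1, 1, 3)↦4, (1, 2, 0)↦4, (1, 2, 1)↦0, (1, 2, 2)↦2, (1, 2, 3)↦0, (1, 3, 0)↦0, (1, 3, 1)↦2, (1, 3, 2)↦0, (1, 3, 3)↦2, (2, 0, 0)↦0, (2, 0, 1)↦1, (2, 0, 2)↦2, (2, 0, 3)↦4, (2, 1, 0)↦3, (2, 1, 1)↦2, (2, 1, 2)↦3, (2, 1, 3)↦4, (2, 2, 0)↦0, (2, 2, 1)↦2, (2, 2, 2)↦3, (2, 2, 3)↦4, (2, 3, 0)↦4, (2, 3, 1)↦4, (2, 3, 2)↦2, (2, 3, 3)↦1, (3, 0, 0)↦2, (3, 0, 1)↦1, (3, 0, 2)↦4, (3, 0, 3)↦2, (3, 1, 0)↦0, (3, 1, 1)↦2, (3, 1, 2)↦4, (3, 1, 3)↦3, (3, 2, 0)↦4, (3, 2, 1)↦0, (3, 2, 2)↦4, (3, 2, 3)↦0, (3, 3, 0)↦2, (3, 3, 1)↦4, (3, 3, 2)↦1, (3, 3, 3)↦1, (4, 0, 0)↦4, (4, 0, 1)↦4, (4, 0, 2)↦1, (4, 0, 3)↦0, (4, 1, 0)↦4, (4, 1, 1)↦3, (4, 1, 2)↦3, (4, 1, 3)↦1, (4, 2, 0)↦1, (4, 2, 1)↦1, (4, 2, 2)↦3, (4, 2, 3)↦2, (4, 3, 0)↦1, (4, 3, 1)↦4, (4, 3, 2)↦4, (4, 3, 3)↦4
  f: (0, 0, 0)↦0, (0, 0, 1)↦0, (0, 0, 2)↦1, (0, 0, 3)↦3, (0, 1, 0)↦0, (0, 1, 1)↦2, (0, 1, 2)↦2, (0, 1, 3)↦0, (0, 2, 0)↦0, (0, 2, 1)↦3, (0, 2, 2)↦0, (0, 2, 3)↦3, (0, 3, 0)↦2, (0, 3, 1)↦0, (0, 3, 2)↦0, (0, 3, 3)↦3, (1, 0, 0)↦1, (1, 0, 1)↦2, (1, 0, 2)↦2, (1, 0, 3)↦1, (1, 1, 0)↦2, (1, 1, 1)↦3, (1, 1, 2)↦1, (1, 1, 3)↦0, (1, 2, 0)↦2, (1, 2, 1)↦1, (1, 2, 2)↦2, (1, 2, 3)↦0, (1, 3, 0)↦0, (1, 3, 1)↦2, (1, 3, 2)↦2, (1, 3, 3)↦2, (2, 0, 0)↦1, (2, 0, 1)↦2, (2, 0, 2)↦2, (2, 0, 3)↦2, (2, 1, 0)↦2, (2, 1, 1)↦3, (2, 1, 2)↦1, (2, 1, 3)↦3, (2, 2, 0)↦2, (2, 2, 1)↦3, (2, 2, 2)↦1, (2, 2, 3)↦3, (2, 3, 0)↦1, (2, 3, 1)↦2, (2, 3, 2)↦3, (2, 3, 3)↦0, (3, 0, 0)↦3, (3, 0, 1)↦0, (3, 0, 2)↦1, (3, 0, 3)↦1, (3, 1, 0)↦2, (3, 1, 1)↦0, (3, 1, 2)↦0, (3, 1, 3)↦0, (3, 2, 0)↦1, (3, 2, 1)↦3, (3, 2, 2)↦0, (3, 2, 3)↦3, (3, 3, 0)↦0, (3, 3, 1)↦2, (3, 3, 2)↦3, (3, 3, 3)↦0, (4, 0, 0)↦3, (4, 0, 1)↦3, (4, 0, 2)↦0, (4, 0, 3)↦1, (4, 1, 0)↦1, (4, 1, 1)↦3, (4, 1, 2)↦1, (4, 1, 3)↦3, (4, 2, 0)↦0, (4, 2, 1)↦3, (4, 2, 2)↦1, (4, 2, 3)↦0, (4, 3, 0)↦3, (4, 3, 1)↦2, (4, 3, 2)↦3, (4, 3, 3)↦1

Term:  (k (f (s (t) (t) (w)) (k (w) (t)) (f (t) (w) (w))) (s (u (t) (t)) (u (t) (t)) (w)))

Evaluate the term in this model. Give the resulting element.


value = 0

  t = 0
  t = 0
  w = 1
  (s (t) (t) (w)) = s(0, 0, 1) = 0
  w = 1
  t = 0
  (k (w) (t)) = k(1, 0) = 3
  t = 0
  w = 1
  w = 1
  (f (t) (w) (w)) = f(0, 1, 1) = 2
  (f (s (t) (t) (w)) (k (w) (t)) (f (t) (w) (w))) = f(0, 3, 2) = 0
  t = 0
  t = 0
  (u (t) (t)) = u(0, 0) = 0
  t = 0
  t = 0
  (u (t) (t)) = u(0, 0) = 0
  w = 1
  (s (u (t) (t)) (u (t) (t)) (w)) = s(0, 0, 1) = 0
  (k (f (s (t) (t) (w)) (k (w) (t)) (f (t) (w) (w))) (s (u (t) (t)) (u (t) (t)) (w))) = k(0, 0) = 0


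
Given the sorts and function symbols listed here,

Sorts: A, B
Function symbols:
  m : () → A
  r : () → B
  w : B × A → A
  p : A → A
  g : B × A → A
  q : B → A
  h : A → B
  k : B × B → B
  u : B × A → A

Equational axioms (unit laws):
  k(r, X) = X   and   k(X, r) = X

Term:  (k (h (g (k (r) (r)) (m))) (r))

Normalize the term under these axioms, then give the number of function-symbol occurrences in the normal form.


1. (k (h (g (k (r) (r)) (m))) (r))  →  (h (g (k (r) (r)) (m)))
2. (h (g (k (r) (r)) (m)))  →  (h (g (r) (m)))
normal form: (h (g (r) (m)))

size = 4


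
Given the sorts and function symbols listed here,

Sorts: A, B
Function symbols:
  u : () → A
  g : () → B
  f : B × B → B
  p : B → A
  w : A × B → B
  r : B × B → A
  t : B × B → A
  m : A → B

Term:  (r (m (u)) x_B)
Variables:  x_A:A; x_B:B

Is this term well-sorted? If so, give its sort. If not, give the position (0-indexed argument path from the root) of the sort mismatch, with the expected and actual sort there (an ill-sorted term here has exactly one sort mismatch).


well-sorted; sort = A

    (u) : A
  (m (u)) : B
  x_B : B
(r (m (u)) x_B) : A


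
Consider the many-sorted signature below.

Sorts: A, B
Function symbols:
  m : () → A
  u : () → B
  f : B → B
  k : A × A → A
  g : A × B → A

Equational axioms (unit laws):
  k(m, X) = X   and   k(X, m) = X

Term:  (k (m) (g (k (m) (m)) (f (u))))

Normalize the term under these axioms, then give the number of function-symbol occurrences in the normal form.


1. (k (m) (g (k (m) (m)) (f (u))))  →  (g (k (m) (m)) (f (u)))
2. (g (k (m) (m)) (f (u)))  →  (g (m) (f (u)))
normal form: (g (m) (f (u)))

size = 4


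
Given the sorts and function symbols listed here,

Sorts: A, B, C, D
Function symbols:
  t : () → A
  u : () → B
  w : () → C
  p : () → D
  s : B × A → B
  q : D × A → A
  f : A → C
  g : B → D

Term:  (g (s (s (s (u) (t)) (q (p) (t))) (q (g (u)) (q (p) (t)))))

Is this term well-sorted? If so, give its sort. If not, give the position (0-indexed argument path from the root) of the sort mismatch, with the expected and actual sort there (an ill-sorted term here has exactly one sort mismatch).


        (u) : B
        (t) : A
      (s (u) (t)) : B
        (p) : D
        (t) : A
      (q (p) (t)) : A
    (s (s (u) (t)) (q (p) (t))) : B
        (u) : B
      (g (u)) : D
        (p) : D
        (t) : A
      (q (p) (t)) : A
    (q (g (u)) (q (p) (t))) : A
  (s (s (s (u) (t)) (q (p) (t))) (q (g (u)) (q (p) (t)))) : B
(g (s (s (s (u) (t)) (q (p) (t))) (q (g (u)) (q (p) (t))))) : D

well-sorted; sort = D


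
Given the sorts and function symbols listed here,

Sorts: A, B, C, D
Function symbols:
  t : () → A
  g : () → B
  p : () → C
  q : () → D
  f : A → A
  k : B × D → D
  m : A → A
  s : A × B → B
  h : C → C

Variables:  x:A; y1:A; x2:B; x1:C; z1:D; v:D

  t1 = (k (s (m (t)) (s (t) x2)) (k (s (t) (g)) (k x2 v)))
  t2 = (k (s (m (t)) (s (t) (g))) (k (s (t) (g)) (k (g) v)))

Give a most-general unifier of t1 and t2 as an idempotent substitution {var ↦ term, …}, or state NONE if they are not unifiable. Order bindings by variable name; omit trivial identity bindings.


{x2 ↦ (g)}


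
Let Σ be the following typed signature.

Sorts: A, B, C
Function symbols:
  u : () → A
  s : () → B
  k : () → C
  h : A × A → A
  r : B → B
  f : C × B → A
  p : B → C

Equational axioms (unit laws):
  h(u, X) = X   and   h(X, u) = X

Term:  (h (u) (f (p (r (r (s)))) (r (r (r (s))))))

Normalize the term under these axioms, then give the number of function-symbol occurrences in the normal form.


size = 9

1. (h (u) (f (p (r (r (s)))) (r (r (r (s))))))  →  (f (p (r (r (s)))) (r (r (r (s)))))
normal form: (f (p (r (r (s)))) (r (r (r (s)))))


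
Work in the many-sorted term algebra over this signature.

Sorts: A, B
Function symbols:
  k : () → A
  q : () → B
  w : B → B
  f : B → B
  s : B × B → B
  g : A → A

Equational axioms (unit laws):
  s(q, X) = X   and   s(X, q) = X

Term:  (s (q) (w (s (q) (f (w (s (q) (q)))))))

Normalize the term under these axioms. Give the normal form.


normal form = (w (f (w (q))))

1. (s (q) (w (s (q) (f (w (s (q) (q)))))))  →  (w (s (q) (f (w (s (q) (q))))))
2. (w (s (q) (f (w (s (q) (q))))))  →  (w (f (w (s (q) (q)))))
3. (w (f (w (s (q) (q)))))  →  (w (f (w (q))))


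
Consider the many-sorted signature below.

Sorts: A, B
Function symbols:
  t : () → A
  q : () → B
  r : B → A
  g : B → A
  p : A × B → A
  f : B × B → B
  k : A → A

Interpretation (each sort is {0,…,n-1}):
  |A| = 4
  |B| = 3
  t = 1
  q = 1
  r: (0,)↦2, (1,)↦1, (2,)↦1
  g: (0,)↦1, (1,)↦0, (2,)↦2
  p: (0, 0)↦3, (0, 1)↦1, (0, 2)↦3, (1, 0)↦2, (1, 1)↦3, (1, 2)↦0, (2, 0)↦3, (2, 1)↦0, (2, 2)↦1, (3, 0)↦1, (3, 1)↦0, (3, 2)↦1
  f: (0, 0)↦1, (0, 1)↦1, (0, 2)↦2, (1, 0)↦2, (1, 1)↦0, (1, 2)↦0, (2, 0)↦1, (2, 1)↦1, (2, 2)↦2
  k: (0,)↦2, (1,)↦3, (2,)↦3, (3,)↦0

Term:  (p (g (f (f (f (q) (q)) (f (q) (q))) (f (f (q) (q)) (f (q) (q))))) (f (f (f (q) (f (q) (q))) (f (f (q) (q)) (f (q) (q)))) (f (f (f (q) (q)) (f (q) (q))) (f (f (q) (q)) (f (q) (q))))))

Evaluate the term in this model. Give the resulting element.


value = 0

  q = 1
  q = 1
  (f (q) (q)) = f(1, 1) = 0
  q = 1
  q = 1
  (f (q) (q)) = f(1, 1) = 0
  (f (f (q) (q)) (f (q) (q))) = f(0, 0) = 1
  q = 1
  q = 1
  (f (q) (q)) = f(1, 1) = 0
  q = 1
  q = 1
  (f (q) (q)) = f(1, 1) = 0
  (f (f (q) (q)) (f (q) (q))) = f(0, 0) = 1
  (f (f (f (q) (q)) (f (q) (q))) (f (f (q) (q)) (f (q) (q)))) = f(1, 1) = 0
  (g (f (f (f (q) (q)) (f (q) (q))) (f (f (q) (q)) (f (q) (q))))) = g(0,) = 1
  q = 1
  q = 1
  q = 1
  (f (q) (q)) = f(1, 1) = 0
  (f (q) (f (q) (q))) = f(1, 0) = 2
  q = 1
  q = 1
  (f (q) (q)) = f(1, 1) = 0
  q = 1
  q = 1
  (f (q) (q)) = f(1, 1) = 0
  (f (f (q) (q)) (f (q) (q))) = f(0, 0) = 1
  (f (f (q) (f (q) (q))) (f (f (q) (q)) (f (q) (q)))) = f(2, 1) = 1
  q = 1
  q = 1
  (f (q) (q)) = f(1, 1) = 0
  q = 1
  q = 1
  (f (q) (q)) = f(1, 1) = 0
  (f (f (q) (q)) (f (q) (q))) = f(0, 0) = 1
  q = 1
  q = 1
  (f (q) (q)) = f(1, 1) = 0
  q = 1
  q = 1
  (f (q) (q)) = f(1, 1) = 0
  (f (f (q) (q)) (f (q) (q))) = f(0, 0) = 1
  (f (f (f (q) (q)) (f (q) (q))) (f (f (q) (q)) (f (q) (q)))) = f(1, 1) = 0
  (f (f (f (q) (f (q) (q))) (f (f (q) (q)) (f (q) (q)))) (f (f (f (q) (q)) (f (q) (q))) (f (f (q) (q)) (f (q) (q))))) = f(1, 0) = 2
  (p (g (f (f (f (q) (q)) (f (q) (q))) (f (f (q) (q)) (f (q) (q))))) (f (f (f (q) (f (q) (q))) (f (f (q) (q)) (f (q) (q)))) (f (f (f (q) (q)) (f (q) (q))) (f (f (q) (q)) (f (q) (q)))))) = p(1, 2) = 0


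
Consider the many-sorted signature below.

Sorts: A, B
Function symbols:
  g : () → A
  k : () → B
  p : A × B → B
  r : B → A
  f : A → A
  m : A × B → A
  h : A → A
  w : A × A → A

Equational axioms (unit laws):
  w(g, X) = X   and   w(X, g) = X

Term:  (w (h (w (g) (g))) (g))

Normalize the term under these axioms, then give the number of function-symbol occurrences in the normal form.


1. (w (h (w (g) (g))) (g))  →  (h (w (g) (g)))
2. (h (w (g) (g)))  →  (h (g))
normal form: (h (g))

size = 2


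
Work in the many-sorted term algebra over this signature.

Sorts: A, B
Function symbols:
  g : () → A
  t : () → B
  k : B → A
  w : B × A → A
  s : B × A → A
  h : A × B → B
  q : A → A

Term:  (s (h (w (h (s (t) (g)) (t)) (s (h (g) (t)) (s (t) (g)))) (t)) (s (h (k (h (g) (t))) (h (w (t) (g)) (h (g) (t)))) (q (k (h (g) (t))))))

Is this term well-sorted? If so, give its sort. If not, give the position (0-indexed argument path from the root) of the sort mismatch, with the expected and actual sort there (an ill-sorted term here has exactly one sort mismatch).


well-sorted; sort = A

          (t) : B
          (g) : A
        (s (t) (g)) : A
        (t) : B
      (h (s (t) (g)) (t)) : B
          (g) : A
          (t) : B
        (h (g) (t)) : B
          (t) : B
          (g) : A
        (s (t) (g)) : A
      (s (h (g) (t)) (s (t) (g))) : A
    (w (h (s (t) (g)) (t)) (s (h (g) (t)) (s (t) (g)))) : A
    (t) : B
  (h (w (h (s (t) (g)) (t)) (s (h (g) (t)) (s (t) (g)))) (t)) : B
          (g) : A
          (t) : B
        (h (g) (t)) : B
      (k (h (g) (t))) : A
          (t) : B
          (g) : A
        (w (t) (g)) : A
          (g) : A
          (t) : B
        (h (g) (t)) : B
      (h (w (t) (g)) (h (g) (t))) : B
    (h (k (h (g) (t))) (h (w (t) (g)) (h (g) (t)))) : B
          (g) : A
          (t) : B
        (h (g) (t)) : B
      (k (h (g) (t))) : A
    (q (k (h (g) (t)))) : A
  (s (h (k (h (g) (t))) (h (w (t) (g)) (h (g) (t)))) (q (k (h (g) (t))))) : A
(s (h (w (h (s (t) (g)) (t)) (s (h (g) (t)) (s (t) (g)))) (t)) (s (h (k (h (g) (t))) (h (w (t) (g)) (h (g) (t)))) (q (k (h (g) (t)))))) : A


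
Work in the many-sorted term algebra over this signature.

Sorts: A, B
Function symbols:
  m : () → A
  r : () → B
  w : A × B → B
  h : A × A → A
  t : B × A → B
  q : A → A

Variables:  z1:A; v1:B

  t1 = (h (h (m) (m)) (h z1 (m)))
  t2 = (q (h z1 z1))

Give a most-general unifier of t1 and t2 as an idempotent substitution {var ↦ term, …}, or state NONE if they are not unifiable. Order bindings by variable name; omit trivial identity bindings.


NONE (not unifiable)

head clash or occurs-check failure — not unifiable


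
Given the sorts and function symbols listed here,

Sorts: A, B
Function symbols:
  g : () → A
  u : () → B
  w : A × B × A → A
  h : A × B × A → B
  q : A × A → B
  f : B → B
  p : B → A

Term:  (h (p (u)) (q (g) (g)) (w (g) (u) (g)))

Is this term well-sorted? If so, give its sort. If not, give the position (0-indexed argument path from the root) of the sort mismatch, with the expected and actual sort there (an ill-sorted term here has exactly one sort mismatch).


    (u) : B
  (p (u)) : A
    (g) : A
    (g) : A
  (q (g) (g)) : B
    (g) : A
    (u) : B
    (g) : A
  (w (g) (u) (g)) : A
(h (p (u)) (q (g) (g)) (w (g) (u) (g))) : B

well-sorted; sort = B


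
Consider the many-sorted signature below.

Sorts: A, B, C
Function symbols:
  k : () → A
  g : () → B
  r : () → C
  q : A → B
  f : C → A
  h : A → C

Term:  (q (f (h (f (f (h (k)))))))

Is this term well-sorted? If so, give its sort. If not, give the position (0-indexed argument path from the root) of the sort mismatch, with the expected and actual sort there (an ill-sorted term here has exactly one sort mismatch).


ill-sorted at position [0, 0, 0, 0]: expected C, got A

            (k) : A
          (h (k)) : C
        (f (h (k))) : A
      (f (f (h (k)))) : ✗ arg 0 at [0, 0, 0, 0] has sort A, expected C


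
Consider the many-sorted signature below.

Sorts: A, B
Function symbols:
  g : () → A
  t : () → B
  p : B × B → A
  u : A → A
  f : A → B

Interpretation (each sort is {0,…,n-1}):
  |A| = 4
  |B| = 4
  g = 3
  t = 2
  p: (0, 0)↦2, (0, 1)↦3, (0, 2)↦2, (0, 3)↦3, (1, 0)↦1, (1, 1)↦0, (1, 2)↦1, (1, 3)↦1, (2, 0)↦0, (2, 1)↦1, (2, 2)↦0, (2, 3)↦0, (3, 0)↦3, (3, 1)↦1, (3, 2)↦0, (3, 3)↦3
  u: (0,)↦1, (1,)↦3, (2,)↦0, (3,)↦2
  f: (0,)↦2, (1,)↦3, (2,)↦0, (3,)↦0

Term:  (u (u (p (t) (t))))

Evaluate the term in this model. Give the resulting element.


  t = 2
  t = 2
  (p (t) (t)) = p(2, 2) = 0
  (u (p (t) (t))) = u(0,) = 1
  (u (u (p (t) (t)))) = u(1,) = 3

value = 3


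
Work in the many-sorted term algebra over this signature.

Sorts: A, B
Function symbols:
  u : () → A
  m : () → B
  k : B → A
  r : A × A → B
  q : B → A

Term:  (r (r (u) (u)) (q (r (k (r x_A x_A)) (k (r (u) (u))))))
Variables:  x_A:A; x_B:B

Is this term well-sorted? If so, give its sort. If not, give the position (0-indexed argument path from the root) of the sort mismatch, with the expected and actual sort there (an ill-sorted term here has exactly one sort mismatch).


ill-sorted at position [0]: expected A, got B

    (u) : A
    (u) : A
  (r (u) (u)) : B
          x_A : A
          x_A : A
        (r x_A x_A) : B
      (k (r x_A x_A)) : A
          (u) : A
          (u) : A
        (r (u) (u)) : B
      (k (r (u) (u))) : A
    (r (k (r x_A x_A)) (k (r (u) (u)))) : B
  (q (r (k (r x_A x_A)) (k (r (u) (u))))) : A
(r (r (u) (u)) (q (r (k (r x_A x_A)) (k (r (u) (u)))))) : ✗ arg 0 at [0] has sort B, expected A


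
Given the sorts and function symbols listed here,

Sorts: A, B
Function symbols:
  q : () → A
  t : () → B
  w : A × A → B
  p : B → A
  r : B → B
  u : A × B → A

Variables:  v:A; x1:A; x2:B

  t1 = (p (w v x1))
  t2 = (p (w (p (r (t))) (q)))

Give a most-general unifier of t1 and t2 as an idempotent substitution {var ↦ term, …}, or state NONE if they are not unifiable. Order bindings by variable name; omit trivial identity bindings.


{v ↦ (p (r (t))), x1 ↦ (q)}


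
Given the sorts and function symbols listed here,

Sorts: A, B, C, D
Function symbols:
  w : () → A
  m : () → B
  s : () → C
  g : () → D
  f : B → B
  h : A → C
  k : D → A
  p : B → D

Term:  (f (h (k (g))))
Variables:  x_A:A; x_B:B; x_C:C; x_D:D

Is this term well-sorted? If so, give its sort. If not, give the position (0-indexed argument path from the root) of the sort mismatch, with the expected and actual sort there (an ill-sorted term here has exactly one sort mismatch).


      (g) : D
    (k (g)) : A
  (h (k (g))) : C
(f (h (k (g)))) : ✗ arg 0 at [0] has sort C, expected B

ill-sorted at position [0]: expected B, got C


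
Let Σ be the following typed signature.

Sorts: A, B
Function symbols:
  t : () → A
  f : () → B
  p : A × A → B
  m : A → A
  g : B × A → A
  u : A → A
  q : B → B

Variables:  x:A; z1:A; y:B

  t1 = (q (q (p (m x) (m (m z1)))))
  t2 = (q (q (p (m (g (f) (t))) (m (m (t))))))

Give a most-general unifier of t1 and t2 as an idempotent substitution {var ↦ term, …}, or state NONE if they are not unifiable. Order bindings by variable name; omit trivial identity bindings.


{x ↦ (g (f) (t)), z1 ↦ (t)}


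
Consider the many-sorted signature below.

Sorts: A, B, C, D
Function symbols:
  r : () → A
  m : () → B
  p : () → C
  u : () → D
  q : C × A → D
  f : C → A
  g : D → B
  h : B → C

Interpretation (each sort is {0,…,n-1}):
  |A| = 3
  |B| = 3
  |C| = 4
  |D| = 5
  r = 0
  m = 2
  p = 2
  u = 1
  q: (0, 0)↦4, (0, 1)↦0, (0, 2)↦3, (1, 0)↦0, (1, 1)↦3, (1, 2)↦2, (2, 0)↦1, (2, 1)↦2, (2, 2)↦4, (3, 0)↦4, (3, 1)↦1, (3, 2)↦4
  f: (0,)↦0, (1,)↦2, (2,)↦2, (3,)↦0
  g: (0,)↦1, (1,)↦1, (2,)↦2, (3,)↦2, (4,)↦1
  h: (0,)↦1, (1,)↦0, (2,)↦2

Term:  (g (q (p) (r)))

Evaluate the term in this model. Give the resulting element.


  p = 2
  r = 0
  (q (p) (r)) = q(2, 0) = 1
  (g (q (p) (r))) = g(1,) = 1

value = 1


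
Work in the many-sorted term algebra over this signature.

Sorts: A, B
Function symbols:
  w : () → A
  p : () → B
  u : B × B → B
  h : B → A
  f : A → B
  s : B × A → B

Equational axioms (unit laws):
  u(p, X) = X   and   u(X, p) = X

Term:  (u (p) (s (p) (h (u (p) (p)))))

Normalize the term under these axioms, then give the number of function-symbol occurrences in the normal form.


1. (u (p) (s (p) (h (u (p) (p)))))  →  (s (p) (h (u (p) (p))))
2. (s (p) (h (u (p) (p))))  →  (s (p) (h (p)))
normal form: (s (p) (h (p)))

size = 4


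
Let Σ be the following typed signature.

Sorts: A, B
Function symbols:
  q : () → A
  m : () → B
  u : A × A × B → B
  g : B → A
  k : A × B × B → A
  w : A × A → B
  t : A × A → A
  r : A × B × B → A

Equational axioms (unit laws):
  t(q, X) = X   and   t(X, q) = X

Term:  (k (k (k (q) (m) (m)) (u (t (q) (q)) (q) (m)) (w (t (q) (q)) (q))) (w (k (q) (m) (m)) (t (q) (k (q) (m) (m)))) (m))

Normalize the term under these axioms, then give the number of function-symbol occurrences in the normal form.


1. (k (k (k (q) (m) (m)) (u (t (q) (q)) (q) (m)) (w (t (q) (q)) (q))) (w (k (q) (m) (m)) (t (q) (k (q) (m) (m)))) (m))  →  (k (k (k (q) (m) (m)) (u (q) (q) (m)) (w (t (q) (q)) (q))) (w (k (q) (m) (m)) (t (q) (k (q) (m) (m)))) (m))
2. (k (k (k (q) (m) (m)) (u (q) (q) (m)) (w (t (q) (q)) (q))) (w (k (q) (m) (m)) (t (q) (k (q) (m) (m)))) (m))  →  (k (k (k (q) (m) (m)) (u (q) (q) (m)) (w (q) (q))) (w (k (q) (m) (m)) (t (q) (k (q) (m) (m)))) (m))
3. (k (k (k (q) (m) (m)) (u (q) (q) (m)) (w (q) (q))) (w (k (q) (m) (m)) (t (q) (k (q) (m) (m)))) (m))  →  (k (k (k (q) (m) (m)) (u (q) (q) (m)) (w (q) (q))) (w (k (q) (m) (m)) (k (q) (m) (m))) (m))
normal form: (k (k (k (q) (m) (m)) (u (q) (q) (m)) (w (q) (q))) (w (k (q) (m) (m)) (k (q) (m) (m))) (m))

size = 23


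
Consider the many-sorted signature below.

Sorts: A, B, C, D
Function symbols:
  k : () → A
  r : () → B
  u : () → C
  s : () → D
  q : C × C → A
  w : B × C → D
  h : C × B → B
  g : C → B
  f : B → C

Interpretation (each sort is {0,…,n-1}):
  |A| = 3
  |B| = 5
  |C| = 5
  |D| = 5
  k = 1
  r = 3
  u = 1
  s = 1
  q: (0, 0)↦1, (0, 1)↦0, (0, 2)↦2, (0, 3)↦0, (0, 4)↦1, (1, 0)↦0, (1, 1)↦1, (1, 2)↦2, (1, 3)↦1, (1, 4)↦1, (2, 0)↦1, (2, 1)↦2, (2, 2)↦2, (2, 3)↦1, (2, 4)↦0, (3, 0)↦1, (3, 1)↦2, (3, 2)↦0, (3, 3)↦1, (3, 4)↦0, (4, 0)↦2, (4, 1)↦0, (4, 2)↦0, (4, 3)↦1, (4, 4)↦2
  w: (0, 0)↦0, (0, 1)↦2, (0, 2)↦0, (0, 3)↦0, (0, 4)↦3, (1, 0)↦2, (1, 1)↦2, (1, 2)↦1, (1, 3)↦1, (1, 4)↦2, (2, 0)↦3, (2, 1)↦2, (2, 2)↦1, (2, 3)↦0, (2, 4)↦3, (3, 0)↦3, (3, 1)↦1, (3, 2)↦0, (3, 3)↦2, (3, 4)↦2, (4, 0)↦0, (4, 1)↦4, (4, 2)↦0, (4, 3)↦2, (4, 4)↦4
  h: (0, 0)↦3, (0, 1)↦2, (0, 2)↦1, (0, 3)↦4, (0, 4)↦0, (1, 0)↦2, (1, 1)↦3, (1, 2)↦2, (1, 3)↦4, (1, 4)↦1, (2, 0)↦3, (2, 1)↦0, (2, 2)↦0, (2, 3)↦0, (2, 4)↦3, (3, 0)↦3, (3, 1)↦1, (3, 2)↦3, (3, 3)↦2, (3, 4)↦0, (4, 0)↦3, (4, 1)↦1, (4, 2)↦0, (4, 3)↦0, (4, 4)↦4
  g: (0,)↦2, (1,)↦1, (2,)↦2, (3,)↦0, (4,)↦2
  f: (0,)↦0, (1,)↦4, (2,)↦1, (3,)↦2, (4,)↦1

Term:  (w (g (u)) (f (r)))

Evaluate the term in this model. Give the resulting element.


  u = 1
  (g (u)) = g(1,) = 1
  r = 3
  (f (r)) = f(3,) = 2
  (w (g (u)) (f (r))) = w(1, 2) = 1

value = 1


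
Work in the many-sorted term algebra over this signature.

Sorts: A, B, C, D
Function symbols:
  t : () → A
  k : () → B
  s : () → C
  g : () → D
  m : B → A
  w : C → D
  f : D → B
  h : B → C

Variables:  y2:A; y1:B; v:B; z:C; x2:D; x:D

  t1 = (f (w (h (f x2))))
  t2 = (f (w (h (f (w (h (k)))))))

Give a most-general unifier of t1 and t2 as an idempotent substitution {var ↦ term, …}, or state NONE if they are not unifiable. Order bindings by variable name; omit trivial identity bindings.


{x2 ↦ (w (h (k)))}


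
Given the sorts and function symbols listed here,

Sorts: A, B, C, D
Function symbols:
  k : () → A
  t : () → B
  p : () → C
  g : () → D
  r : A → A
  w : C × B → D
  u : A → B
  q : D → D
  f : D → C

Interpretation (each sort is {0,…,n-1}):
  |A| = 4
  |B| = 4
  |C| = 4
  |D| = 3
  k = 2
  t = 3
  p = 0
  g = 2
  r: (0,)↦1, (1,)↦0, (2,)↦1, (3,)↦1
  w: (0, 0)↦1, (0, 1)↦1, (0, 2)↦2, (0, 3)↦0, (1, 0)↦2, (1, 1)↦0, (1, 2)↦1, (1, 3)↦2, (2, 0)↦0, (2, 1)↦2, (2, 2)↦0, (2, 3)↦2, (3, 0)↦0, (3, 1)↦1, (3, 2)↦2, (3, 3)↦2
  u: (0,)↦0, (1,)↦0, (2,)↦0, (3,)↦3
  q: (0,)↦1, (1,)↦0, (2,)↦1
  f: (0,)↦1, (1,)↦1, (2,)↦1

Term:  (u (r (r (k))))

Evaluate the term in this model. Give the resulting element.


  k = 2
  (r (k)) = r(2,) = 1
  (r (r (k))) = r(1,) = 0
  (u (r (r (k)))) = u(0,) = 0

value = 0


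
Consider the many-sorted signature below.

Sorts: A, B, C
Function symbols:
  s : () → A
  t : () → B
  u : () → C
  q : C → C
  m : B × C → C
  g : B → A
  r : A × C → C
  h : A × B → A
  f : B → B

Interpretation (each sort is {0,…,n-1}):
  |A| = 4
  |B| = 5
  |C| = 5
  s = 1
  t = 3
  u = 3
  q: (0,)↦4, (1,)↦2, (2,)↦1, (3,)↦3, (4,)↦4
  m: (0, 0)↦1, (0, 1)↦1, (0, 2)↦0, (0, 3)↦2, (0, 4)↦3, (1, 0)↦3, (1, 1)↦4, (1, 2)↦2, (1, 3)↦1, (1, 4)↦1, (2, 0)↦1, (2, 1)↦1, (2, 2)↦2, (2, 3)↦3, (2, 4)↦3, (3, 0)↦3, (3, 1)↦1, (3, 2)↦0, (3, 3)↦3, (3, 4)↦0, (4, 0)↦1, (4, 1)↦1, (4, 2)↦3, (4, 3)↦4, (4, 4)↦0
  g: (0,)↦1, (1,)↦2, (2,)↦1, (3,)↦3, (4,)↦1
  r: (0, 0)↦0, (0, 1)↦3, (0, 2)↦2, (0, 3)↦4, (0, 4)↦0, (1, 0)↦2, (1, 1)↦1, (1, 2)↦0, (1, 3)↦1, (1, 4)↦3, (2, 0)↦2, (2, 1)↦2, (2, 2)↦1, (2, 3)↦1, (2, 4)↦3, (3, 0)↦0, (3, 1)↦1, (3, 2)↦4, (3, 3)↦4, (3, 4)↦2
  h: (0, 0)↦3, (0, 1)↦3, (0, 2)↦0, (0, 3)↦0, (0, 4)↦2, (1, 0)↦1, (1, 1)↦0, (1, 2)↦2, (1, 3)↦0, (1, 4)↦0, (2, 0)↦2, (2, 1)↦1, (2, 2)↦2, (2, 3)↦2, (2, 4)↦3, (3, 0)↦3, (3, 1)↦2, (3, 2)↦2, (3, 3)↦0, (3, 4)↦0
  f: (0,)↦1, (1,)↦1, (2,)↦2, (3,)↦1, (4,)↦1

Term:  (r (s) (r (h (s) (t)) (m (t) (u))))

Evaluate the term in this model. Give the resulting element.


  s = 1
  s = 1
  t = 3
  (h (s) (t)) = h(1, 3) = 0
  t = 3
  u = 3
  (m (t) (u)) = m(3, 3) = 3
  (r (h (s) (t)) (m (t) (u))) = r(0, 3) = 4
  (r (s) (r (h (s) (t)) (m (t) (u)))) = r(1, 4) = 3

value = 3


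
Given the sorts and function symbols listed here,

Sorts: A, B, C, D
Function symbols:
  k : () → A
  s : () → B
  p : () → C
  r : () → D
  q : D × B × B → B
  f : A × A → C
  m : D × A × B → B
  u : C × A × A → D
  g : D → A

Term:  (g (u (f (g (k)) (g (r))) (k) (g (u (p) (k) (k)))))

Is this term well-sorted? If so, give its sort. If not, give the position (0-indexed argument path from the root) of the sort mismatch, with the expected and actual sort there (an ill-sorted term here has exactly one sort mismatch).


ill-sorted at position [0, 0, 0, 0]: expected D, got A

        (k) : A
      (g (k)) : ✗ arg 0 at [0, 0, 0, 0] has sort A, expected D
        (r) : D
      (g (r)) : A
    (k) : A
        (p) : C
        (k) : A
        (k) : A
      (u (p) (k) (k)) : D
    (g (u (p) (k) (k))) : A


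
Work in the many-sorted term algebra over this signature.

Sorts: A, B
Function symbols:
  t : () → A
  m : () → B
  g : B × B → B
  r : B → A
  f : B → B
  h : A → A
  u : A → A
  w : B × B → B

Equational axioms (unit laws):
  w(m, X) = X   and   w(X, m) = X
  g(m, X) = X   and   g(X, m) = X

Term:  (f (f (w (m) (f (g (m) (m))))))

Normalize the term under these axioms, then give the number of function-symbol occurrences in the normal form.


1. (f (f (w (m) (f (g (m) (m))))))  →  (f (f (f (g (m) (m)))))
2. (f (f (f (g (m) (m)))))  →  (f (f (f (m))))
normal form: (f (f (f (m))))

size = 4


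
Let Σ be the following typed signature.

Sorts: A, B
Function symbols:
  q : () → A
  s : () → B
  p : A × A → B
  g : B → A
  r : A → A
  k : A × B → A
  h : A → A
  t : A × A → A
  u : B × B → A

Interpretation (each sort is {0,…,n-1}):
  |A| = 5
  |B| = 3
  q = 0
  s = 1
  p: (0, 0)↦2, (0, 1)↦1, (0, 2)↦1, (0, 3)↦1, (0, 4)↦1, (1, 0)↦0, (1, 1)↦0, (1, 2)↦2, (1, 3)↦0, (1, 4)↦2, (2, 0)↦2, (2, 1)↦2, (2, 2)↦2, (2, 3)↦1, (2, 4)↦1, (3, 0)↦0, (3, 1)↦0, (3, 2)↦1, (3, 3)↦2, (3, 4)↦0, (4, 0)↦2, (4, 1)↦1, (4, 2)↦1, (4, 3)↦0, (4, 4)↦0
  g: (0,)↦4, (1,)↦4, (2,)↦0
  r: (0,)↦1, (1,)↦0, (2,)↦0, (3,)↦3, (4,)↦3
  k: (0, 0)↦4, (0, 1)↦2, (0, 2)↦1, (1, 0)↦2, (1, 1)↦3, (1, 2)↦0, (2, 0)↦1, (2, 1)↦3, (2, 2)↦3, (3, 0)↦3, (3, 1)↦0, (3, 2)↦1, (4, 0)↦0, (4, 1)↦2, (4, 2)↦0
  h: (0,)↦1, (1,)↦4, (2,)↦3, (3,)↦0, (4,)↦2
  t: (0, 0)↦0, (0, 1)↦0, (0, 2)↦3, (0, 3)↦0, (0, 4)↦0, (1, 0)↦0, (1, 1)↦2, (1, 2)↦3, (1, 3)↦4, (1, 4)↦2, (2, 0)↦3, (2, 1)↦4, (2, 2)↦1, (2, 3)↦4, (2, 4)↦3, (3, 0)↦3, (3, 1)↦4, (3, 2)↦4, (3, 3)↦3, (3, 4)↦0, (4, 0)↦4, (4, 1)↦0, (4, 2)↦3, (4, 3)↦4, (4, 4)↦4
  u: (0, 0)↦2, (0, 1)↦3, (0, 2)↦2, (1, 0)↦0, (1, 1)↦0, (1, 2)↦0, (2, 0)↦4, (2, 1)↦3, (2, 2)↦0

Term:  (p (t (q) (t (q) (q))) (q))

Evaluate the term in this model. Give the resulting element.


value = 2

  q = 0
  q = 0
  q = 0
  (t (q) (q)) = t(0, 0) = 0
  (t (q) (t (q) (q))) = t(0, 0) = 0
  q = 0
  (p (t (q) (t (q) (q))) (q)) = p(0, 0) = 2


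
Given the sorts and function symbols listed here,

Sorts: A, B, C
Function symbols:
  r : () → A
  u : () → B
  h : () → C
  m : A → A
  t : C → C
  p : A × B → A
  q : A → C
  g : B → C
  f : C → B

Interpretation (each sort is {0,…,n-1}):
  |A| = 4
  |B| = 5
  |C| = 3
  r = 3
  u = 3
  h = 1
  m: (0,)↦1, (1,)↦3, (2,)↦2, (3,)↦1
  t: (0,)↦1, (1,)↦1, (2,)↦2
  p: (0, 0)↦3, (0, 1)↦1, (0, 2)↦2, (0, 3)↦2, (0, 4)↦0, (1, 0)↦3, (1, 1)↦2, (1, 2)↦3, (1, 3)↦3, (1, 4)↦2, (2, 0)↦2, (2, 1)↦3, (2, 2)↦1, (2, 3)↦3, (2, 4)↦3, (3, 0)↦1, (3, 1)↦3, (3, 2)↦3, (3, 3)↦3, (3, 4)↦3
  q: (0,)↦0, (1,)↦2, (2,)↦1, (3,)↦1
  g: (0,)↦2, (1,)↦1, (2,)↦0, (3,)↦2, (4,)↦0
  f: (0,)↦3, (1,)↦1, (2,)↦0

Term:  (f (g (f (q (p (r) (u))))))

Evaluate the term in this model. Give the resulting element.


  r = 3
  u = 3
  (p (r) (u)) = p(3, 3) = 3
  (q (p (r) (u))) = q(3,) = 1
  (f (q (p (r) (u)))) = f(1,) = 1
  (g (f (q (p (r) (u))))) = g(1,) = 1
  (f (g (f (q (p (r) (u)))))) = f(1,) = 1

value = 1


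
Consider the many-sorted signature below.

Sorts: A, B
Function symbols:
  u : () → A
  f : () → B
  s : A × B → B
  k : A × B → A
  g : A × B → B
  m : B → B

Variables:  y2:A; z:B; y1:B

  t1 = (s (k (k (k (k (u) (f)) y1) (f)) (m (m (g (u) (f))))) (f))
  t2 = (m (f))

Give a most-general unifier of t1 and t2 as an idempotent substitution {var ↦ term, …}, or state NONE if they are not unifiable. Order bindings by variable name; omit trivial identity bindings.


head clash or occurs-check failure — not unifiable

NONE (not unifiable)


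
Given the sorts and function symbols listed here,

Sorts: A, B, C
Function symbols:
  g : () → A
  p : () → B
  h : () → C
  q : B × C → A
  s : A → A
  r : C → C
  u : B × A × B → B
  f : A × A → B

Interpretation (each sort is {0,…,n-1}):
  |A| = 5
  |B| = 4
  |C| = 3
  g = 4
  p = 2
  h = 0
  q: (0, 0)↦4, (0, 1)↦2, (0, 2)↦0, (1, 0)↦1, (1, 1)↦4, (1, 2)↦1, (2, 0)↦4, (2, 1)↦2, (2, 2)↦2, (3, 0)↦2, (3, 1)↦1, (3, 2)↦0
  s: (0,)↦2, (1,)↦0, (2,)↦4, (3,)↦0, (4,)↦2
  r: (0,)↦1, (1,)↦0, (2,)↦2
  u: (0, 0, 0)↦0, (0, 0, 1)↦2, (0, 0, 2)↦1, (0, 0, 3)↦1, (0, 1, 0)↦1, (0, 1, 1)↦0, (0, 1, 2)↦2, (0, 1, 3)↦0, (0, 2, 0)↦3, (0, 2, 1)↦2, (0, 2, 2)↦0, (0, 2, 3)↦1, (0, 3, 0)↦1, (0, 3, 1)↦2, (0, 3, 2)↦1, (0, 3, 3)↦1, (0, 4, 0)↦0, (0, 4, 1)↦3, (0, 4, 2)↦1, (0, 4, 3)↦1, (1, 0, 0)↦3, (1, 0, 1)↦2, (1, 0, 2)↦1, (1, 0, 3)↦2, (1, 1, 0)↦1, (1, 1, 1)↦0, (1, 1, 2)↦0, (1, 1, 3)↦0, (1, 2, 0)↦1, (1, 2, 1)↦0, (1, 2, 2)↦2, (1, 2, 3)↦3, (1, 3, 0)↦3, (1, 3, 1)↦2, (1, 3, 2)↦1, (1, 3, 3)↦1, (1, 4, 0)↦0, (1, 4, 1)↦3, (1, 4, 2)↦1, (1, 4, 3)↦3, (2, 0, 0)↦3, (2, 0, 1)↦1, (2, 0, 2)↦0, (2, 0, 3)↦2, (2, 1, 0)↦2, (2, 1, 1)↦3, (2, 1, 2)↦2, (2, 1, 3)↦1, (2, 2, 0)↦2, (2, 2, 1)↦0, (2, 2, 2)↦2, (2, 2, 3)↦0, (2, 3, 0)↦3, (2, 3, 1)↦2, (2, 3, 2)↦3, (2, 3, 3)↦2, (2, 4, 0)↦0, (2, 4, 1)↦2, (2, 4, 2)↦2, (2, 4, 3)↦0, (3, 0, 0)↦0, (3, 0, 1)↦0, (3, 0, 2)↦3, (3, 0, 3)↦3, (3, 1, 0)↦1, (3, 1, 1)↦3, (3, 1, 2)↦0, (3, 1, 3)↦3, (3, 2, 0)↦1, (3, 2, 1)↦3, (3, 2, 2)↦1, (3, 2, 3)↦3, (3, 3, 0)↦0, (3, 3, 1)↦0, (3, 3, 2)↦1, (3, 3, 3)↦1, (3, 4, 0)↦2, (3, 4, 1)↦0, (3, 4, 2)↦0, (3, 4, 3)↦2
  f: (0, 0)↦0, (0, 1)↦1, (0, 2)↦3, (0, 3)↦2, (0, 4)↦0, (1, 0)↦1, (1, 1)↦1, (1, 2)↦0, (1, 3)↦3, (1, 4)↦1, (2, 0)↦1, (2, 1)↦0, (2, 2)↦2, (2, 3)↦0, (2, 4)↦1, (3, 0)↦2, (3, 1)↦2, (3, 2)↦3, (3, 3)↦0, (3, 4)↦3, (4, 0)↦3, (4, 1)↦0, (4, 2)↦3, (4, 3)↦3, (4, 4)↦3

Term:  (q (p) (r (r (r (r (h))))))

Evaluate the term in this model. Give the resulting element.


  p = 2
  h = 0
  (r (h)) = r(0,) = 1
  (r (r (h))) = r(1,) = 0
  (r (r (r (h)))) = r(0,) = 1
  (r (r (r (r (h))))) = r(1,) = 0
  (q (p) (r (r (r (r (h)))))) = q(2, 0) = 4

value = 4


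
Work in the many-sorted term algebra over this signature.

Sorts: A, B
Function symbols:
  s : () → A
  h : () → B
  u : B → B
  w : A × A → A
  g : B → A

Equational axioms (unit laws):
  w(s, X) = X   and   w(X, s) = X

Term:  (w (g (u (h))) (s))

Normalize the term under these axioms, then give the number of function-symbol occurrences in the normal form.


size = 3

1. (w (g (u (h))) (s))  →  (g (u (h)))
normal form: (g (u (h)))


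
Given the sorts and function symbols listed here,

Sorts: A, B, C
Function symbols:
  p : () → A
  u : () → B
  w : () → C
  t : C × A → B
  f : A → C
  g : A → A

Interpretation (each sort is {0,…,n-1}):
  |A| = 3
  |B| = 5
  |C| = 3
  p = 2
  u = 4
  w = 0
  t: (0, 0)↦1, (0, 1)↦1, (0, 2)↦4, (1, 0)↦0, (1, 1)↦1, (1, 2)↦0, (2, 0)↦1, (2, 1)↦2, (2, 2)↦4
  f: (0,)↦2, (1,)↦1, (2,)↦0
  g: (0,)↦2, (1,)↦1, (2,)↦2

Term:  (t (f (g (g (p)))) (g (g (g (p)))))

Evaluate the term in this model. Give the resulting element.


  p = 2
  (g (p)) = g(2,) = 2
  (g (g (p))) = g(2,) = 2
  (f (g (g (p)))) = f(2,) = 0
  p = 2
  (g (p)) = g(2,) = 2
  (g (g (p))) = g(2,) = 2
  (g (g (g (p)))) = g(2,) = 2
  (t (f (g (g (p)))) (g (g (g (p))))) = t(0, 2) = 4

value = 4


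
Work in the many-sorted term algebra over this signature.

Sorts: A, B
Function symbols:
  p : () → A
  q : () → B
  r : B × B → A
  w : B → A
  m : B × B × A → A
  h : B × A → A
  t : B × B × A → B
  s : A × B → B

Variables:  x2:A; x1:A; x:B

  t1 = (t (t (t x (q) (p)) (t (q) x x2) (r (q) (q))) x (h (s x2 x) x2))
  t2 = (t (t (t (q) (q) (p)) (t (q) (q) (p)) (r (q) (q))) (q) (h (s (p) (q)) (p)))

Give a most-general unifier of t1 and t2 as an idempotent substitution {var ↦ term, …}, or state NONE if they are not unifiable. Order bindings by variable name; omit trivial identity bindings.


{x ↦ (q), x2 ↦ (p)}


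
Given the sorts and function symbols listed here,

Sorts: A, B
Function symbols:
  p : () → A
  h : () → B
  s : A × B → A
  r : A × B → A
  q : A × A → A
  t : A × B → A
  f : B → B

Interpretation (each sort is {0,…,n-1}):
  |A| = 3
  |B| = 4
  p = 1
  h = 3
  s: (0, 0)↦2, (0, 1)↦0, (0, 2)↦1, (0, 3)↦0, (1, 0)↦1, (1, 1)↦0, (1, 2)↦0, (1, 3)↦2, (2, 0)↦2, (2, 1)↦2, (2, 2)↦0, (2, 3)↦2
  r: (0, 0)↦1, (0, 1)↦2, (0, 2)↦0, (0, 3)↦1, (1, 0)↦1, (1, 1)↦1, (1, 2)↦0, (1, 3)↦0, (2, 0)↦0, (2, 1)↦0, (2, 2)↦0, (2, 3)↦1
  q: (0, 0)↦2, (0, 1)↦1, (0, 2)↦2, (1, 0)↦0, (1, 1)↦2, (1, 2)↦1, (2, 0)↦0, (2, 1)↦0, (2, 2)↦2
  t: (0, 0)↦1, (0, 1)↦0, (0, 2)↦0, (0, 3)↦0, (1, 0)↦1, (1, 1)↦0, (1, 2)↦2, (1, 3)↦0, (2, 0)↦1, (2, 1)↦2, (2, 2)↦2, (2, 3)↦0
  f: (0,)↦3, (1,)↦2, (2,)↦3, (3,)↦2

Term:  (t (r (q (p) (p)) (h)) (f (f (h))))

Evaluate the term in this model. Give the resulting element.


  p = 1
  p = 1
  (q (p) (p)) = q(1, 1) = 2
  h = 3
  (r (q (p) (p)) (h)) = r(2, 3) = 1
  h = 3
  (f (h)) = f(3,) = 2
  (f (f (h))) = f(2,) = 3
  (t (r (q (p) (p)) (h)) (f (f (h)))) = t(1, 3) = 0

value = 0


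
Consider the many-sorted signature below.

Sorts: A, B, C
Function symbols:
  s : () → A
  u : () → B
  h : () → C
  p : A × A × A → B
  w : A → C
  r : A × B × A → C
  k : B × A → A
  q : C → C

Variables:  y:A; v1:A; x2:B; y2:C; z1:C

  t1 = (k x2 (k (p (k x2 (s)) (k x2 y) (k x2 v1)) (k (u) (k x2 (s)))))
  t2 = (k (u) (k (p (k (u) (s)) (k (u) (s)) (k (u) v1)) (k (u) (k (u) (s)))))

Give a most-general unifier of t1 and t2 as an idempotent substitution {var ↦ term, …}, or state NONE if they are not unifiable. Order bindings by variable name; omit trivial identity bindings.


{x2 ↦ (u), y ↦ (s)}
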